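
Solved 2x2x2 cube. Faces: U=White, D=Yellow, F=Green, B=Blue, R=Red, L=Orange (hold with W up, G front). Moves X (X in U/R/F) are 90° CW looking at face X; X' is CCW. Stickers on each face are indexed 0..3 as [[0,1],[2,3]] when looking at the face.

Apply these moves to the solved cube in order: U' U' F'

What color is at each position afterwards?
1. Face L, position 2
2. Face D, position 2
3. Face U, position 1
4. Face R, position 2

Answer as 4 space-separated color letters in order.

Answer: O Y W Y

Derivation:
After move 1 (U'): U=WWWW F=OOGG R=GGRR B=RRBB L=BBOO
After move 2 (U'): U=WWWW F=BBGG R=OORR B=GGBB L=RROO
After move 3 (F'): F=BGBG U=WWOR R=YOYR D=ROYY L=RWOW
Query 1: L[2] = O
Query 2: D[2] = Y
Query 3: U[1] = W
Query 4: R[2] = Y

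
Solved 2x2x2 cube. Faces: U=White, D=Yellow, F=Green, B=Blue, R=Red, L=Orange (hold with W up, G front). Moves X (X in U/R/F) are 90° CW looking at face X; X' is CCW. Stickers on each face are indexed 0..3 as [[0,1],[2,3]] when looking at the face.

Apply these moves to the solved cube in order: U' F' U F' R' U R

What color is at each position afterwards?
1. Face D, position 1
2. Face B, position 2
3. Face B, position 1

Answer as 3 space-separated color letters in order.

After move 1 (U'): U=WWWW F=OOGG R=GGRR B=RRBB L=BBOO
After move 2 (F'): F=OGOG U=WWGR R=YGYR D=BOYY L=BWOW
After move 3 (U): U=GWRW F=YGOG R=RRYR B=BWBB L=OGOW
After move 4 (F'): F=GGYO U=GWRY R=ORBR D=GWYY L=OWOR
After move 5 (R'): R=RROB U=GBRB F=GWYY D=GGYO B=YWWB
After move 6 (U): U=RGBB F=RRYY R=YWOB B=OWWB L=GWOR
After move 7 (R): R=OYBW U=RRBY F=RGYO D=GWYO B=BWGB
Query 1: D[1] = W
Query 2: B[2] = G
Query 3: B[1] = W

Answer: W G W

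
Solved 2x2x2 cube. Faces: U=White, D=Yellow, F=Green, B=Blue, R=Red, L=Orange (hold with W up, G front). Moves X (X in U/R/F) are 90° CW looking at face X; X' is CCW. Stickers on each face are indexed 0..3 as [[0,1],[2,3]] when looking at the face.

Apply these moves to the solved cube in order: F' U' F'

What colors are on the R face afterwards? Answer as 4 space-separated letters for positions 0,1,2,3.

Answer: O G O R

Derivation:
After move 1 (F'): F=GGGG U=WWRR R=YRYR D=OOYY L=OWOW
After move 2 (U'): U=WRWR F=OWGG R=GGYR B=YRBB L=BBOW
After move 3 (F'): F=WGOG U=WRGY R=OGOR D=BWYY L=BROW
Query: R face = OGOR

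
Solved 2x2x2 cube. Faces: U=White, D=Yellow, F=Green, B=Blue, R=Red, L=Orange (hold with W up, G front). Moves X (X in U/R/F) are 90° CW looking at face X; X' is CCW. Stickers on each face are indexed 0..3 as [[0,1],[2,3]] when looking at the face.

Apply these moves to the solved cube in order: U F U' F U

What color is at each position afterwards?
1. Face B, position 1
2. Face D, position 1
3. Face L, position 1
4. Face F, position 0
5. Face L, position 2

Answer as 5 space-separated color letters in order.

Answer: R G G W O

Derivation:
After move 1 (U): U=WWWW F=RRGG R=BBRR B=OOBB L=GGOO
After move 2 (F): F=GRGR U=WWOG R=WBWR D=RBYY L=GYOY
After move 3 (U'): U=WGWO F=GYGR R=GRWR B=WBBB L=OOOY
After move 4 (F): F=GGRY U=WGYO R=WROR D=WGYY L=OROB
After move 5 (U): U=YWOG F=WRRY R=WBOR B=ORBB L=GGOB
Query 1: B[1] = R
Query 2: D[1] = G
Query 3: L[1] = G
Query 4: F[0] = W
Query 5: L[2] = O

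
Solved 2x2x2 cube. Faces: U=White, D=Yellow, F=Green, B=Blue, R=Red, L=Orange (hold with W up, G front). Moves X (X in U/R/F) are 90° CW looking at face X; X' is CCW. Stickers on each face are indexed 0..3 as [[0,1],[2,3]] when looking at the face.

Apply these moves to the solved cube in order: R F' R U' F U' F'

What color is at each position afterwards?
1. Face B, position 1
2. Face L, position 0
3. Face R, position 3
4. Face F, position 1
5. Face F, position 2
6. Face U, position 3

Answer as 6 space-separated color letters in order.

After move 1 (R): R=RRRR U=WGWG F=GYGY D=YBYB B=WBWB
After move 2 (F'): F=YYGG U=WGRR R=BRYR D=OOYB L=OGOW
After move 3 (R): R=YBRR U=WYRG F=YOGB D=OWYW B=RBGB
After move 4 (U'): U=YGWR F=OGGB R=YORR B=YBGB L=RBOW
After move 5 (F): F=GOBG U=YGWB R=WORR D=RYYW L=ROOW
After move 6 (U'): U=GBYW F=ROBG R=GORR B=WOGB L=YBOW
After move 7 (F'): F=OGRB U=GBGR R=YORR D=BWYW L=YWOY
Query 1: B[1] = O
Query 2: L[0] = Y
Query 3: R[3] = R
Query 4: F[1] = G
Query 5: F[2] = R
Query 6: U[3] = R

Answer: O Y R G R R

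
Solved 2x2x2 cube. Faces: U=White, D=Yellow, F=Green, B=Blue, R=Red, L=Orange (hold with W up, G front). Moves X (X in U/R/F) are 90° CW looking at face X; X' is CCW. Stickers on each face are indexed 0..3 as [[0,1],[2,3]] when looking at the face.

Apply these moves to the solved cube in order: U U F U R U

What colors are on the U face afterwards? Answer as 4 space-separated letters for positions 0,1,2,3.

Answer: R O B O

Derivation:
After move 1 (U): U=WWWW F=RRGG R=BBRR B=OOBB L=GGOO
After move 2 (U): U=WWWW F=BBGG R=OORR B=GGBB L=RROO
After move 3 (F): F=GBGB U=WWOR R=WOWR D=ROYY L=RYOY
After move 4 (U): U=OWRW F=WOGB R=GGWR B=RYBB L=GBOY
After move 5 (R): R=WGRG U=OORB F=WOGY D=RBYR B=WYWB
After move 6 (U): U=ROBO F=WGGY R=WYRG B=GBWB L=WOOY
Query: U face = ROBO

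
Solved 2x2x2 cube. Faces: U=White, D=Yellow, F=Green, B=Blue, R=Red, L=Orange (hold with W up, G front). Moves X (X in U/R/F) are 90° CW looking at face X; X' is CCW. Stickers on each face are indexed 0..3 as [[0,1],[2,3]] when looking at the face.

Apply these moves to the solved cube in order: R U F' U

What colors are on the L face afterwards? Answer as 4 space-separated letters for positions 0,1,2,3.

After move 1 (R): R=RRRR U=WGWG F=GYGY D=YBYB B=WBWB
After move 2 (U): U=WWGG F=RRGY R=WBRR B=OOWB L=GYOO
After move 3 (F'): F=RYRG U=WWWR R=BBYR D=YOYB L=GGOG
After move 4 (U): U=WWRW F=BBRG R=OOYR B=GGWB L=RYOG
Query: L face = RYOG

Answer: R Y O G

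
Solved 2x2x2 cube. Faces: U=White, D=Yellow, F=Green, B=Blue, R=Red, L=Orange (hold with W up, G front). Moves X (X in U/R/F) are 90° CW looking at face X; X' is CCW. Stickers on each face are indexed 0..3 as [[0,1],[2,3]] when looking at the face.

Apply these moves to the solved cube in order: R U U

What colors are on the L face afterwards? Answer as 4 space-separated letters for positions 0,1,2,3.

After move 1 (R): R=RRRR U=WGWG F=GYGY D=YBYB B=WBWB
After move 2 (U): U=WWGG F=RRGY R=WBRR B=OOWB L=GYOO
After move 3 (U): U=GWGW F=WBGY R=OORR B=GYWB L=RROO
Query: L face = RROO

Answer: R R O O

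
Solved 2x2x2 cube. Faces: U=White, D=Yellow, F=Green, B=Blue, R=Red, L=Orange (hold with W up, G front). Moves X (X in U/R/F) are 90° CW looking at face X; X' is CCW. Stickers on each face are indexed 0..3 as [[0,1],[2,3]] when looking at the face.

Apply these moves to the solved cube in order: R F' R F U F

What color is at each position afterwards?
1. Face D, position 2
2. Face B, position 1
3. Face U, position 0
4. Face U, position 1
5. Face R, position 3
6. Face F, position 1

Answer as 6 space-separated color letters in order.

Answer: Y O W W R R

Derivation:
After move 1 (R): R=RRRR U=WGWG F=GYGY D=YBYB B=WBWB
After move 2 (F'): F=YYGG U=WGRR R=BRYR D=OOYB L=OGOW
After move 3 (R): R=YBRR U=WYRG F=YOGB D=OWYW B=RBGB
After move 4 (F): F=GYBO U=WYWG R=RBGR D=RYYW L=OOOW
After move 5 (U): U=WWGY F=RBBO R=RBGR B=OOGB L=GYOW
After move 6 (F): F=BROB U=WWWY R=GBYR D=GRYW L=GROY
Query 1: D[2] = Y
Query 2: B[1] = O
Query 3: U[0] = W
Query 4: U[1] = W
Query 5: R[3] = R
Query 6: F[1] = R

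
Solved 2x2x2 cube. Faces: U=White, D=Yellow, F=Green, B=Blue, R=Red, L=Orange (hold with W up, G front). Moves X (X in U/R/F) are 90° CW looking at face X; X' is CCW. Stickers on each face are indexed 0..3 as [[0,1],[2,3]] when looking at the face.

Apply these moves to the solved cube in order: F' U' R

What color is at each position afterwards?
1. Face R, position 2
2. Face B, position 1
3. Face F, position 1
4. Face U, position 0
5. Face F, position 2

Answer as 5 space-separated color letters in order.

Answer: R R O W G

Derivation:
After move 1 (F'): F=GGGG U=WWRR R=YRYR D=OOYY L=OWOW
After move 2 (U'): U=WRWR F=OWGG R=GGYR B=YRBB L=BBOW
After move 3 (R): R=YGRG U=WWWG F=OOGY D=OBYY B=RRRB
Query 1: R[2] = R
Query 2: B[1] = R
Query 3: F[1] = O
Query 4: U[0] = W
Query 5: F[2] = G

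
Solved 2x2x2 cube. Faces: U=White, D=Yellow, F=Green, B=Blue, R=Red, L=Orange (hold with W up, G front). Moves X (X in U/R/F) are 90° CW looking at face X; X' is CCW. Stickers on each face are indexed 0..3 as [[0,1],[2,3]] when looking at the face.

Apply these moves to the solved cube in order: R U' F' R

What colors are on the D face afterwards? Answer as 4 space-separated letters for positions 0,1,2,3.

After move 1 (R): R=RRRR U=WGWG F=GYGY D=YBYB B=WBWB
After move 2 (U'): U=GGWW F=OOGY R=GYRR B=RRWB L=WBOO
After move 3 (F'): F=OYOG U=GGGR R=BYYR D=BOYB L=WWOW
After move 4 (R): R=YBRY U=GYGG F=OOOB D=BWYR B=RRGB
Query: D face = BWYR

Answer: B W Y R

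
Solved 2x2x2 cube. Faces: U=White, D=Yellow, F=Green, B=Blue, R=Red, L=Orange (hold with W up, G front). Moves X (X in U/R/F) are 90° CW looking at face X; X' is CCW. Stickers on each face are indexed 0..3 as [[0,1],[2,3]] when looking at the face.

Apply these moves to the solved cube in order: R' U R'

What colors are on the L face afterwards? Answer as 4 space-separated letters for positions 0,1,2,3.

After move 1 (R'): R=RRRR U=WBWB F=GWGW D=YGYG B=YBYB
After move 2 (U): U=WWBB F=RRGW R=YBRR B=OOYB L=GWOO
After move 3 (R'): R=BRYR U=WYBO F=RWGB D=YRYW B=GOGB
Query: L face = GWOO

Answer: G W O O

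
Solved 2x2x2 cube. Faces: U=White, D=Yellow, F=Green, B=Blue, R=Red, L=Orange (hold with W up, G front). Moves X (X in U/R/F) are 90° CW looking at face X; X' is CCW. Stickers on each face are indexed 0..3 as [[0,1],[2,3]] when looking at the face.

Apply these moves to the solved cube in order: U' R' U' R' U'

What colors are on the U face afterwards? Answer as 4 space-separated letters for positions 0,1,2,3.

After move 1 (U'): U=WWWW F=OOGG R=GGRR B=RRBB L=BBOO
After move 2 (R'): R=GRGR U=WBWR F=OWGW D=YOYG B=YRYB
After move 3 (U'): U=BRWW F=BBGW R=OWGR B=GRYB L=YROO
After move 4 (R'): R=WROG U=BYWG F=BRGW D=YBYW B=GROB
After move 5 (U'): U=YGBW F=YRGW R=BROG B=WROB L=GROO
Query: U face = YGBW

Answer: Y G B W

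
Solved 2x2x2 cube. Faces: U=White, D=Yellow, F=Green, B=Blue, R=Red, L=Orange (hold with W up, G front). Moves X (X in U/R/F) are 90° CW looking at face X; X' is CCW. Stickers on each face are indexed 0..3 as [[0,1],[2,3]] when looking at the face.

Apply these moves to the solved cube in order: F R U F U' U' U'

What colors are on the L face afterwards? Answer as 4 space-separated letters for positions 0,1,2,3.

After move 1 (F): F=GGGG U=WWOO R=WRWR D=RRYY L=OYOY
After move 2 (R): R=WWRR U=WGOG F=GRGY D=RBYB B=OBWB
After move 3 (U): U=OWGG F=WWGY R=OBRR B=OYWB L=GROY
After move 4 (F): F=GWYW U=OWYR R=GBGR D=ROYB L=GROB
After move 5 (U'): U=WROY F=GRYW R=GWGR B=GBWB L=OYOB
After move 6 (U'): U=RYWO F=OYYW R=GRGR B=GWWB L=GBOB
After move 7 (U'): U=YORW F=GBYW R=OYGR B=GRWB L=GWOB
Query: L face = GWOB

Answer: G W O B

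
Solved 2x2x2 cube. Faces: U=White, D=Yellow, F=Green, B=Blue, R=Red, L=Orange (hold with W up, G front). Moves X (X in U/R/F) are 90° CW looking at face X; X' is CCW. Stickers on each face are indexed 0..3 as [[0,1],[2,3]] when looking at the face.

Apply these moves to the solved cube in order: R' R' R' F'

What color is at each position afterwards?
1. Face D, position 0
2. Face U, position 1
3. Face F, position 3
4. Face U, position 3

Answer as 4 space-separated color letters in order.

Answer: O G G R

Derivation:
After move 1 (R'): R=RRRR U=WBWB F=GWGW D=YGYG B=YBYB
After move 2 (R'): R=RRRR U=WYWY F=GBGB D=YWYW B=GBGB
After move 3 (R'): R=RRRR U=WGWG F=GYGY D=YBYB B=WBWB
After move 4 (F'): F=YYGG U=WGRR R=BRYR D=OOYB L=OGOW
Query 1: D[0] = O
Query 2: U[1] = G
Query 3: F[3] = G
Query 4: U[3] = R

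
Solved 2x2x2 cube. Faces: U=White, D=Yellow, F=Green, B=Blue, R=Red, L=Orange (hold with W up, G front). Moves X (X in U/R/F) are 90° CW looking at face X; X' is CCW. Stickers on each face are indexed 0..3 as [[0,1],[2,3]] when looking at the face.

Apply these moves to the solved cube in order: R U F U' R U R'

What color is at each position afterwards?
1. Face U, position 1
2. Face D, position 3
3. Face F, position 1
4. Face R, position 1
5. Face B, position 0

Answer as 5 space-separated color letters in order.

After move 1 (R): R=RRRR U=WGWG F=GYGY D=YBYB B=WBWB
After move 2 (U): U=WWGG F=RRGY R=WBRR B=OOWB L=GYOO
After move 3 (F): F=GRYR U=WWOY R=GBGR D=RWYB L=GYOB
After move 4 (U'): U=WYWO F=GYYR R=GRGR B=GBWB L=OOOB
After move 5 (R): R=GGRR U=WYWR F=GWYB D=RWYG B=OBYB
After move 6 (U): U=WWRY F=GGYB R=OBRR B=OOYB L=GWOB
After move 7 (R'): R=BROR U=WYRO F=GWYY D=RGYB B=GOWB
Query 1: U[1] = Y
Query 2: D[3] = B
Query 3: F[1] = W
Query 4: R[1] = R
Query 5: B[0] = G

Answer: Y B W R G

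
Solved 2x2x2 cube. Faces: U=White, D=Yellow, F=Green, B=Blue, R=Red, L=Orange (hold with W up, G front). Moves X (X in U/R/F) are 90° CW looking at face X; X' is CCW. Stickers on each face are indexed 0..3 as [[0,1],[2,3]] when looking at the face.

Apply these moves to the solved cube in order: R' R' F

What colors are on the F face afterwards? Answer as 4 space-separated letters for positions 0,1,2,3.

After move 1 (R'): R=RRRR U=WBWB F=GWGW D=YGYG B=YBYB
After move 2 (R'): R=RRRR U=WYWY F=GBGB D=YWYW B=GBGB
After move 3 (F): F=GGBB U=WYOO R=WRYR D=RRYW L=OYOW
Query: F face = GGBB

Answer: G G B B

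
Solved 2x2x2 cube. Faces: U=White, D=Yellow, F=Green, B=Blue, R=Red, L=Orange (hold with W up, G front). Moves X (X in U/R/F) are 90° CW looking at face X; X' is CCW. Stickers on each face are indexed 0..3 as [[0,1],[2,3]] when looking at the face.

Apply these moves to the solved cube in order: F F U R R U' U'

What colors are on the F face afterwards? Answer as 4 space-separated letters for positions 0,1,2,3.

After move 1 (F): F=GGGG U=WWOO R=WRWR D=RRYY L=OYOY
After move 2 (F): F=GGGG U=WWYY R=OROR D=WWYY L=OROR
After move 3 (U): U=YWYW F=ORGG R=BBOR B=ORBB L=GGOR
After move 4 (R): R=OBRB U=YRYG F=OWGY D=WBYO B=WRWB
After move 5 (R): R=ROBB U=YWYY F=OBGO D=WWYW B=GRRB
After move 6 (U'): U=WYYY F=GGGO R=OBBB B=RORB L=GROR
After move 7 (U'): U=YYWY F=GRGO R=GGBB B=OBRB L=ROOR
Query: F face = GRGO

Answer: G R G O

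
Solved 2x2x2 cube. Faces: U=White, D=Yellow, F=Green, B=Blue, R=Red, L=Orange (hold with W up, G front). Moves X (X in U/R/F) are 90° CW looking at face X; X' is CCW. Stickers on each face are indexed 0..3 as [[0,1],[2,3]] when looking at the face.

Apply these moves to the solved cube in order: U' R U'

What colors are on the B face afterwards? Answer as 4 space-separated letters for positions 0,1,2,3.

After move 1 (U'): U=WWWW F=OOGG R=GGRR B=RRBB L=BBOO
After move 2 (R): R=RGRG U=WOWG F=OYGY D=YBYR B=WRWB
After move 3 (U'): U=OGWW F=BBGY R=OYRG B=RGWB L=WROO
Query: B face = RGWB

Answer: R G W B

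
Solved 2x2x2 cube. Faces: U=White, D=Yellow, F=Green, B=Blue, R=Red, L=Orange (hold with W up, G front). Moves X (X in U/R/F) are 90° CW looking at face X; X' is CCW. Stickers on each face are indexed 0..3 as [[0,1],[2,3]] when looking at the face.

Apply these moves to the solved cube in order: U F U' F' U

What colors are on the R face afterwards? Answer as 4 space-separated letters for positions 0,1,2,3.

After move 1 (U): U=WWWW F=RRGG R=BBRR B=OOBB L=GGOO
After move 2 (F): F=GRGR U=WWOG R=WBWR D=RBYY L=GYOY
After move 3 (U'): U=WGWO F=GYGR R=GRWR B=WBBB L=OOOY
After move 4 (F'): F=YRGG U=WGGW R=BRRR D=OYYY L=OOOW
After move 5 (U): U=GWWG F=BRGG R=WBRR B=OOBB L=YROW
Query: R face = WBRR

Answer: W B R R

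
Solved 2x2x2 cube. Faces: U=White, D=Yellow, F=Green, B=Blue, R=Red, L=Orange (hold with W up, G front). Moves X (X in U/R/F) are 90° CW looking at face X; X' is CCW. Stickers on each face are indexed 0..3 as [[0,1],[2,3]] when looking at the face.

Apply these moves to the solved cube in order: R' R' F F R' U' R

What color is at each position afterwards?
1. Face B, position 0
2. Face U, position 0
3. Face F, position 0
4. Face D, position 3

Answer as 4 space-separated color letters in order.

After move 1 (R'): R=RRRR U=WBWB F=GWGW D=YGYG B=YBYB
After move 2 (R'): R=RRRR U=WYWY F=GBGB D=YWYW B=GBGB
After move 3 (F): F=GGBB U=WYOO R=WRYR D=RRYW L=OYOW
After move 4 (F): F=BGBG U=WYWY R=OROR D=YWYW L=OROR
After move 5 (R'): R=RROO U=WGWG F=BYBY D=YGYG B=WBWB
After move 6 (U'): U=GGWW F=ORBY R=BYOO B=RRWB L=WBOR
After move 7 (R): R=OBOY U=GRWY F=OGBG D=YWYR B=WRGB
Query 1: B[0] = W
Query 2: U[0] = G
Query 3: F[0] = O
Query 4: D[3] = R

Answer: W G O R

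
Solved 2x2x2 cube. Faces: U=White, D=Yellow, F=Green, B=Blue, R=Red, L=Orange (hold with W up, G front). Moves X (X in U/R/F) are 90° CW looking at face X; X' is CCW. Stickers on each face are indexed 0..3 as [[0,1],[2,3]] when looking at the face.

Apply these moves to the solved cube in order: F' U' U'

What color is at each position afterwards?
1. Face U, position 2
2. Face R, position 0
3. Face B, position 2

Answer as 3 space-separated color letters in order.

Answer: W O B

Derivation:
After move 1 (F'): F=GGGG U=WWRR R=YRYR D=OOYY L=OWOW
After move 2 (U'): U=WRWR F=OWGG R=GGYR B=YRBB L=BBOW
After move 3 (U'): U=RRWW F=BBGG R=OWYR B=GGBB L=YROW
Query 1: U[2] = W
Query 2: R[0] = O
Query 3: B[2] = B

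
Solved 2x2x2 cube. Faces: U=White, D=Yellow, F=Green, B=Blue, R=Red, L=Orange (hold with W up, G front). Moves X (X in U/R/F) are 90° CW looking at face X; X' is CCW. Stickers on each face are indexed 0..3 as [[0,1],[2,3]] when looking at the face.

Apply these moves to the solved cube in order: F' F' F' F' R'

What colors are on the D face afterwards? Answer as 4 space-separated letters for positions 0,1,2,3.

After move 1 (F'): F=GGGG U=WWRR R=YRYR D=OOYY L=OWOW
After move 2 (F'): F=GGGG U=WWYY R=OROR D=WWYY L=OROR
After move 3 (F'): F=GGGG U=WWOO R=WRWR D=RRYY L=OYOY
After move 4 (F'): F=GGGG U=WWWW R=RRRR D=YYYY L=OOOO
After move 5 (R'): R=RRRR U=WBWB F=GWGW D=YGYG B=YBYB
Query: D face = YGYG

Answer: Y G Y G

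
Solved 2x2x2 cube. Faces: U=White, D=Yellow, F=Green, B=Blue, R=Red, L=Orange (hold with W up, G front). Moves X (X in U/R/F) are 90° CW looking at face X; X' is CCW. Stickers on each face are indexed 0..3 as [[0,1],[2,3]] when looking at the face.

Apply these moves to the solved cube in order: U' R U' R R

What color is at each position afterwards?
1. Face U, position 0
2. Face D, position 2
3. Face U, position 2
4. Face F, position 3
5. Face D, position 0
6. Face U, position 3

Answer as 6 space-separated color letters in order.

Answer: O Y W R Y R

Derivation:
After move 1 (U'): U=WWWW F=OOGG R=GGRR B=RRBB L=BBOO
After move 2 (R): R=RGRG U=WOWG F=OYGY D=YBYR B=WRWB
After move 3 (U'): U=OGWW F=BBGY R=OYRG B=RGWB L=WROO
After move 4 (R): R=ROGY U=OBWY F=BBGR D=YWYR B=WGGB
After move 5 (R): R=GRYO U=OBWR F=BWGR D=YGYW B=YGBB
Query 1: U[0] = O
Query 2: D[2] = Y
Query 3: U[2] = W
Query 4: F[3] = R
Query 5: D[0] = Y
Query 6: U[3] = R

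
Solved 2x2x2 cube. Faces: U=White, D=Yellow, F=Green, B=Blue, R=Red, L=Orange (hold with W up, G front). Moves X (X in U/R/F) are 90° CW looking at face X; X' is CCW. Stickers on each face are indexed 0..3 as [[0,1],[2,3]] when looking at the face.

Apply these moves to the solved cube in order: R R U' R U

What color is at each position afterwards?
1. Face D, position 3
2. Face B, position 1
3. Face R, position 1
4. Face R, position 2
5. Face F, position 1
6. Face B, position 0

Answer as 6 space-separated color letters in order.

After move 1 (R): R=RRRR U=WGWG F=GYGY D=YBYB B=WBWB
After move 2 (R): R=RRRR U=WYWY F=GBGB D=YWYW B=GBGB
After move 3 (U'): U=YYWW F=OOGB R=GBRR B=RRGB L=GBOO
After move 4 (R): R=RGRB U=YOWB F=OWGW D=YGYR B=WRYB
After move 5 (U): U=WYBO F=RGGW R=WRRB B=GBYB L=OWOO
Query 1: D[3] = R
Query 2: B[1] = B
Query 3: R[1] = R
Query 4: R[2] = R
Query 5: F[1] = G
Query 6: B[0] = G

Answer: R B R R G G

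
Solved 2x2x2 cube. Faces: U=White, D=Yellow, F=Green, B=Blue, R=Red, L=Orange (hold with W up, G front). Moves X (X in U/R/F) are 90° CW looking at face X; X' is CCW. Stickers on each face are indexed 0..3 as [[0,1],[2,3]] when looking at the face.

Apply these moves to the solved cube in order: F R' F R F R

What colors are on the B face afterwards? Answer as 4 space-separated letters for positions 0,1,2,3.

After move 1 (F): F=GGGG U=WWOO R=WRWR D=RRYY L=OYOY
After move 2 (R'): R=RRWW U=WBOB F=GWGO D=RGYG B=YBRB
After move 3 (F): F=GGOW U=WBYY R=ORBW D=WRYG L=OROG
After move 4 (R): R=BOWR U=WGYW F=GROG D=WRYY B=YBBB
After move 5 (F): F=OGGR U=WGGR R=YOWR D=WBYY L=OWOR
After move 6 (R): R=WYRO U=WGGR F=OBGY D=WBYY B=RBGB
Query: B face = RBGB

Answer: R B G B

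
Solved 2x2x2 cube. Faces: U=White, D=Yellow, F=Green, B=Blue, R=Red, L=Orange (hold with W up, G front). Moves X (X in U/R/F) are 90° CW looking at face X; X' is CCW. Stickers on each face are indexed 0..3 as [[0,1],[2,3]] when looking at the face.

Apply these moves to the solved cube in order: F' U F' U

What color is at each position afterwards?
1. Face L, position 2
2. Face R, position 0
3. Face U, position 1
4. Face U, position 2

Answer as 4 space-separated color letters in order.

Answer: O O R Y

Derivation:
After move 1 (F'): F=GGGG U=WWRR R=YRYR D=OOYY L=OWOW
After move 2 (U): U=RWRW F=YRGG R=BBYR B=OWBB L=GGOW
After move 3 (F'): F=RGYG U=RWBY R=OBOR D=GWYY L=GWOR
After move 4 (U): U=BRYW F=OBYG R=OWOR B=GWBB L=RGOR
Query 1: L[2] = O
Query 2: R[0] = O
Query 3: U[1] = R
Query 4: U[2] = Y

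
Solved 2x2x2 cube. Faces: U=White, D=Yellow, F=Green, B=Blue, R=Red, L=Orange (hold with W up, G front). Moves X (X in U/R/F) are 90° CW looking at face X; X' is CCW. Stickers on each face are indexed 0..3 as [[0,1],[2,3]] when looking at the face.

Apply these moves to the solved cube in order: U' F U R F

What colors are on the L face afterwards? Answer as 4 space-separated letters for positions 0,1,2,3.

Answer: G R O B

Derivation:
After move 1 (U'): U=WWWW F=OOGG R=GGRR B=RRBB L=BBOO
After move 2 (F): F=GOGO U=WWOB R=WGWR D=RGYY L=BYOY
After move 3 (U): U=OWBW F=WGGO R=RRWR B=BYBB L=GOOY
After move 4 (R): R=WRRR U=OGBO F=WGGY D=RBYB B=WYWB
After move 5 (F): F=GWYG U=OGYO R=BROR D=RWYB L=GROB
Query: L face = GROB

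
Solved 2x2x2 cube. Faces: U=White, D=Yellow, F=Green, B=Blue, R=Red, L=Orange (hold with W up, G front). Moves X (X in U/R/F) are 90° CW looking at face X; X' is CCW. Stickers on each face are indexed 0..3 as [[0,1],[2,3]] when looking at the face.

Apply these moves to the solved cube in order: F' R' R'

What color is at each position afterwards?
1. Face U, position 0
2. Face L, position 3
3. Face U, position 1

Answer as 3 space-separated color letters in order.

Answer: W W O

Derivation:
After move 1 (F'): F=GGGG U=WWRR R=YRYR D=OOYY L=OWOW
After move 2 (R'): R=RRYY U=WBRB F=GWGR D=OGYG B=YBOB
After move 3 (R'): R=RYRY U=WORY F=GBGB D=OWYR B=GBGB
Query 1: U[0] = W
Query 2: L[3] = W
Query 3: U[1] = O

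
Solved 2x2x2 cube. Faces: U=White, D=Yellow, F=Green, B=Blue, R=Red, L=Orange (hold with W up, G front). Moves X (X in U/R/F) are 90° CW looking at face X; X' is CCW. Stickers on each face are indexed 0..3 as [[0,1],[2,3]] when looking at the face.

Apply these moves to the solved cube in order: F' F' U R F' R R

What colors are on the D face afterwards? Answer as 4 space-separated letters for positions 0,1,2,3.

Answer: G R Y R

Derivation:
After move 1 (F'): F=GGGG U=WWRR R=YRYR D=OOYY L=OWOW
After move 2 (F'): F=GGGG U=WWYY R=OROR D=WWYY L=OROR
After move 3 (U): U=YWYW F=ORGG R=BBOR B=ORBB L=GGOR
After move 4 (R): R=OBRB U=YRYG F=OWGY D=WBYO B=WRWB
After move 5 (F'): F=WYOG U=YROR R=BBWB D=GRYO L=GGOY
After move 6 (R): R=WBBB U=YYOG F=WROO D=GWYW B=RRRB
After move 7 (R): R=BWBB U=YROO F=WWOW D=GRYR B=GRYB
Query: D face = GRYR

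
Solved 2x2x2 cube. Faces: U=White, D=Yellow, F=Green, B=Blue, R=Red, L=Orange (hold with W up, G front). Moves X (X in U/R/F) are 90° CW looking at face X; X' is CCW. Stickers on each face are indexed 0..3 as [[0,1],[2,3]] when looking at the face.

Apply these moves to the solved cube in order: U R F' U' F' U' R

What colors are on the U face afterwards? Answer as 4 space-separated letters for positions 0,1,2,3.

Answer: R R R R

Derivation:
After move 1 (U): U=WWWW F=RRGG R=BBRR B=OOBB L=GGOO
After move 2 (R): R=RBRB U=WRWG F=RYGY D=YBYO B=WOWB
After move 3 (F'): F=YYRG U=WRRR R=BBYB D=GOYO L=GGOW
After move 4 (U'): U=RRWR F=GGRG R=YYYB B=BBWB L=WOOW
After move 5 (F'): F=GGGR U=RRYY R=OYGB D=OWYO L=WROW
After move 6 (U'): U=RYRY F=WRGR R=GGGB B=OYWB L=BBOW
After move 7 (R): R=GGBG U=RRRR F=WWGO D=OWYO B=YYYB
Query: U face = RRRR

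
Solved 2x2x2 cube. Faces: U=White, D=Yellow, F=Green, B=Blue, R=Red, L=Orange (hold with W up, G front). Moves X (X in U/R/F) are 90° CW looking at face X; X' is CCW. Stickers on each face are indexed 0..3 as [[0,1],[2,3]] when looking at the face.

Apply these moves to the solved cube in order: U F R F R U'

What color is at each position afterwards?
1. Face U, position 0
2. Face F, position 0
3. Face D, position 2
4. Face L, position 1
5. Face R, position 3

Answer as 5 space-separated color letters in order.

Answer: G G Y O W

Derivation:
After move 1 (U): U=WWWW F=RRGG R=BBRR B=OOBB L=GGOO
After move 2 (F): F=GRGR U=WWOG R=WBWR D=RBYY L=GYOY
After move 3 (R): R=WWRB U=WROR F=GBGY D=RBYO B=GOWB
After move 4 (F): F=GGYB U=WRYY R=OWRB D=RWYO L=GROB
After move 5 (R): R=ROBW U=WGYB F=GWYO D=RWYG B=YORB
After move 6 (U'): U=GBWY F=GRYO R=GWBW B=RORB L=YOOB
Query 1: U[0] = G
Query 2: F[0] = G
Query 3: D[2] = Y
Query 4: L[1] = O
Query 5: R[3] = W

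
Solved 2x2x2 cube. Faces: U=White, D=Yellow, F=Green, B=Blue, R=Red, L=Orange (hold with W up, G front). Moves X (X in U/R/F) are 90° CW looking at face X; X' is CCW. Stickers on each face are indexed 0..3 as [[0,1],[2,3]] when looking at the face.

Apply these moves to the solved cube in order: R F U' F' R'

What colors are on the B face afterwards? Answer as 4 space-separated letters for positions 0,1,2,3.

Answer: B R B B

Derivation:
After move 1 (R): R=RRRR U=WGWG F=GYGY D=YBYB B=WBWB
After move 2 (F): F=GGYY U=WGOO R=WRGR D=RRYB L=OYOB
After move 3 (U'): U=GOWO F=OYYY R=GGGR B=WRWB L=WBOB
After move 4 (F'): F=YYOY U=GOGG R=RGRR D=BBYB L=WOOW
After move 5 (R'): R=GRRR U=GWGW F=YOOG D=BYYY B=BRBB
Query: B face = BRBB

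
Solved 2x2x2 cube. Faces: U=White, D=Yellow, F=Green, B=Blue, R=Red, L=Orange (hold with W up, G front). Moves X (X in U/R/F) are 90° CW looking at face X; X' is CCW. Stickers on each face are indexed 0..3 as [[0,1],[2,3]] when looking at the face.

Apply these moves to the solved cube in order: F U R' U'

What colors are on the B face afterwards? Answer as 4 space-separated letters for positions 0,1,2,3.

Answer: B R R B

Derivation:
After move 1 (F): F=GGGG U=WWOO R=WRWR D=RRYY L=OYOY
After move 2 (U): U=OWOW F=WRGG R=BBWR B=OYBB L=GGOY
After move 3 (R'): R=BRBW U=OBOO F=WWGW D=RRYG B=YYRB
After move 4 (U'): U=BOOO F=GGGW R=WWBW B=BRRB L=YYOY
Query: B face = BRRB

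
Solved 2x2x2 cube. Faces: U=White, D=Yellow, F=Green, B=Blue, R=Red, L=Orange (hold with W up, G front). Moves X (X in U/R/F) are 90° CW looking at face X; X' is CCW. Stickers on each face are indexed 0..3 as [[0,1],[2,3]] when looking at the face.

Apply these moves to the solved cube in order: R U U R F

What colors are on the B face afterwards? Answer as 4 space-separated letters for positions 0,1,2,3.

After move 1 (R): R=RRRR U=WGWG F=GYGY D=YBYB B=WBWB
After move 2 (U): U=WWGG F=RRGY R=WBRR B=OOWB L=GYOO
After move 3 (U): U=GWGW F=WBGY R=OORR B=GYWB L=RROO
After move 4 (R): R=RORO U=GBGY F=WBGB D=YWYG B=WYWB
After move 5 (F): F=GWBB U=GBOR R=GOYO D=RRYG L=RYOW
Query: B face = WYWB

Answer: W Y W B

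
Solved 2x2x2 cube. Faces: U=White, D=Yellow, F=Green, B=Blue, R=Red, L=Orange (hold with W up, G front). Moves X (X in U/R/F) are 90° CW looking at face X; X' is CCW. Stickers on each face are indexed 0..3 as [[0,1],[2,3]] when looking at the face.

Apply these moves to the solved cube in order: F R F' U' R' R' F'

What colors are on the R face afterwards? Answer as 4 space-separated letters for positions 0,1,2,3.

After move 1 (F): F=GGGG U=WWOO R=WRWR D=RRYY L=OYOY
After move 2 (R): R=WWRR U=WGOG F=GRGY D=RBYB B=OBWB
After move 3 (F'): F=RYGG U=WGWR R=BWRR D=YYYB L=OGOO
After move 4 (U'): U=GRWW F=OGGG R=RYRR B=BWWB L=OBOO
After move 5 (R'): R=YRRR U=GWWB F=ORGW D=YGYG B=BWYB
After move 6 (R'): R=RRYR U=GYWB F=OWGB D=YRYW B=GWGB
After move 7 (F'): F=WBOG U=GYRY R=RRYR D=BOYW L=OBOW
Query: R face = RRYR

Answer: R R Y R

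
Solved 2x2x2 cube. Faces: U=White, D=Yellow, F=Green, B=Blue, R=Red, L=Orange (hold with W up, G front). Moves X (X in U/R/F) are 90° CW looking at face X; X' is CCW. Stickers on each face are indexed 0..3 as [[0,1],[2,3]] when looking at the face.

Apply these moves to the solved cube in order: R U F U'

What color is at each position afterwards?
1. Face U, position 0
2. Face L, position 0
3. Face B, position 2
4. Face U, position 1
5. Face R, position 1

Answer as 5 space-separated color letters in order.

After move 1 (R): R=RRRR U=WGWG F=GYGY D=YBYB B=WBWB
After move 2 (U): U=WWGG F=RRGY R=WBRR B=OOWB L=GYOO
After move 3 (F): F=GRYR U=WWOY R=GBGR D=RWYB L=GYOB
After move 4 (U'): U=WYWO F=GYYR R=GRGR B=GBWB L=OOOB
Query 1: U[0] = W
Query 2: L[0] = O
Query 3: B[2] = W
Query 4: U[1] = Y
Query 5: R[1] = R

Answer: W O W Y R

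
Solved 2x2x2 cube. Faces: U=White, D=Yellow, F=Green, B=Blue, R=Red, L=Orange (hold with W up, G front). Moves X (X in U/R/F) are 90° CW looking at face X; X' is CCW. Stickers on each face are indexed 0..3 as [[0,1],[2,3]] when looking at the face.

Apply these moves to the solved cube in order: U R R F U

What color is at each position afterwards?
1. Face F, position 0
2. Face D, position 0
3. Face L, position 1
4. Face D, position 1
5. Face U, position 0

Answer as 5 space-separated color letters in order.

After move 1 (U): U=WWWW F=RRGG R=BBRR B=OOBB L=GGOO
After move 2 (R): R=RBRB U=WRWG F=RYGY D=YBYO B=WOWB
After move 3 (R): R=RRBB U=WYWY F=RBGO D=YWYW B=GORB
After move 4 (F): F=GROB U=WYOG R=WRYB D=BRYW L=GYOW
After move 5 (U): U=OWGY F=WROB R=GOYB B=GYRB L=GROW
Query 1: F[0] = W
Query 2: D[0] = B
Query 3: L[1] = R
Query 4: D[1] = R
Query 5: U[0] = O

Answer: W B R R O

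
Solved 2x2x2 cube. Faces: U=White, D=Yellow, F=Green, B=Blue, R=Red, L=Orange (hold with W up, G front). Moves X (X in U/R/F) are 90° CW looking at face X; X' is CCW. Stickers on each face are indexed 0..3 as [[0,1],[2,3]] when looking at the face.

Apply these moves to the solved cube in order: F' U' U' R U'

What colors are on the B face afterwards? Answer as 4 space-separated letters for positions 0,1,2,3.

Answer: Y O R B

Derivation:
After move 1 (F'): F=GGGG U=WWRR R=YRYR D=OOYY L=OWOW
After move 2 (U'): U=WRWR F=OWGG R=GGYR B=YRBB L=BBOW
After move 3 (U'): U=RRWW F=BBGG R=OWYR B=GGBB L=YROW
After move 4 (R): R=YORW U=RBWG F=BOGY D=OBYG B=WGRB
After move 5 (U'): U=BGRW F=YRGY R=BORW B=YORB L=WGOW
Query: B face = YORB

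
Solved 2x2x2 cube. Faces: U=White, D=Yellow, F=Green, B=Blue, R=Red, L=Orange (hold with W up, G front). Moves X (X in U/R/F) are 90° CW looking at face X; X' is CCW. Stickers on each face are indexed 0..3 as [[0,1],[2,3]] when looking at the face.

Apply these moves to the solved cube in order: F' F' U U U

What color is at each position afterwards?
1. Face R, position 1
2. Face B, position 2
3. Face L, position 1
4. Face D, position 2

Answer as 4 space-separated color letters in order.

Answer: G B B Y

Derivation:
After move 1 (F'): F=GGGG U=WWRR R=YRYR D=OOYY L=OWOW
After move 2 (F'): F=GGGG U=WWYY R=OROR D=WWYY L=OROR
After move 3 (U): U=YWYW F=ORGG R=BBOR B=ORBB L=GGOR
After move 4 (U): U=YYWW F=BBGG R=OROR B=GGBB L=OROR
After move 5 (U): U=WYWY F=ORGG R=GGOR B=ORBB L=BBOR
Query 1: R[1] = G
Query 2: B[2] = B
Query 3: L[1] = B
Query 4: D[2] = Y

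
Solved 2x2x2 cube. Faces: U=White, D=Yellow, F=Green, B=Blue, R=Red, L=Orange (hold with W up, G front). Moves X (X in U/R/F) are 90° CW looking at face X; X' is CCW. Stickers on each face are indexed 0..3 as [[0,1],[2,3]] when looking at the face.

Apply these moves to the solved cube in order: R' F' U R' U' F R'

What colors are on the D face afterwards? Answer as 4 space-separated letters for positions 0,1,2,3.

Answer: Y W Y W

Derivation:
After move 1 (R'): R=RRRR U=WBWB F=GWGW D=YGYG B=YBYB
After move 2 (F'): F=WWGG U=WBRR R=GRYR D=OOYG L=OBOW
After move 3 (U): U=RWRB F=GRGG R=YBYR B=OBYB L=WWOW
After move 4 (R'): R=BRYY U=RYRO F=GWGB D=ORYG B=GBOB
After move 5 (U'): U=YORR F=WWGB R=GWYY B=BROB L=GBOW
After move 6 (F): F=GWBW U=YOWB R=RWRY D=YGYG L=GOOR
After move 7 (R'): R=WYRR U=YOWB F=GOBB D=YWYW B=GRGB
Query: D face = YWYW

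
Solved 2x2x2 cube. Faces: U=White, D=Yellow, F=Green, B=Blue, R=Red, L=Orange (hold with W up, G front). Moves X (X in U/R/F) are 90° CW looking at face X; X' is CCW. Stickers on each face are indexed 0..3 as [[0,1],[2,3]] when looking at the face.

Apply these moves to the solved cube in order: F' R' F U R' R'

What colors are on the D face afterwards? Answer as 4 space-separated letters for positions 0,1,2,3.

After move 1 (F'): F=GGGG U=WWRR R=YRYR D=OOYY L=OWOW
After move 2 (R'): R=RRYY U=WBRB F=GWGR D=OGYG B=YBOB
After move 3 (F): F=GGRW U=WBWW R=RRBY D=YRYG L=OOOG
After move 4 (U): U=WWWB F=RRRW R=YBBY B=OOOB L=GGOG
After move 5 (R'): R=BYYB U=WOWO F=RWRB D=YRYW B=GORB
After move 6 (R'): R=YBBY U=WRWG F=RORO D=YWYB B=WORB
Query: D face = YWYB

Answer: Y W Y B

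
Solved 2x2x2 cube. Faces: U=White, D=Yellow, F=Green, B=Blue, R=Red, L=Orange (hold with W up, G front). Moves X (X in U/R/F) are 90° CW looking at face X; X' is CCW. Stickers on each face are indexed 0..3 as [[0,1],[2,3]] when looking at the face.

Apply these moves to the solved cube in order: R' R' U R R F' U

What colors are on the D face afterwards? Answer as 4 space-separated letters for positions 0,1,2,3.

Answer: B O Y Y

Derivation:
After move 1 (R'): R=RRRR U=WBWB F=GWGW D=YGYG B=YBYB
After move 2 (R'): R=RRRR U=WYWY F=GBGB D=YWYW B=GBGB
After move 3 (U): U=WWYY F=RRGB R=GBRR B=OOGB L=GBOO
After move 4 (R): R=RGRB U=WRYB F=RWGW D=YGYO B=YOWB
After move 5 (R): R=RRBG U=WWYW F=RGGO D=YWYY B=BORB
After move 6 (F'): F=GORG U=WWRB R=WRYG D=BOYY L=GWOY
After move 7 (U): U=RWBW F=WRRG R=BOYG B=GWRB L=GOOY
Query: D face = BOYY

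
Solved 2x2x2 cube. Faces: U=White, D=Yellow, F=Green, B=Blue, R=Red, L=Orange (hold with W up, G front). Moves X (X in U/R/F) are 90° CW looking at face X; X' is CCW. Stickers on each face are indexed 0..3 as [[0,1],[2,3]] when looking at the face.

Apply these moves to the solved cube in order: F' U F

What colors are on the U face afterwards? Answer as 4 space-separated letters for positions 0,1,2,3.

Answer: R W W G

Derivation:
After move 1 (F'): F=GGGG U=WWRR R=YRYR D=OOYY L=OWOW
After move 2 (U): U=RWRW F=YRGG R=BBYR B=OWBB L=GGOW
After move 3 (F): F=GYGR U=RWWG R=RBWR D=YBYY L=GOOO
Query: U face = RWWG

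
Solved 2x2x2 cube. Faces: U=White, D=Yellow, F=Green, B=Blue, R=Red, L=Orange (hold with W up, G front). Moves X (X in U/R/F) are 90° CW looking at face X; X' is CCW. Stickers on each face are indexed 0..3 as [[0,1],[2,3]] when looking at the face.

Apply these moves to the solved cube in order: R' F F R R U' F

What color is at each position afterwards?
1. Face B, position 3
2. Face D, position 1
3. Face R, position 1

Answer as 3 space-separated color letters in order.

Answer: B W Y

Derivation:
After move 1 (R'): R=RRRR U=WBWB F=GWGW D=YGYG B=YBYB
After move 2 (F): F=GGWW U=WBOO R=WRBR D=RRYG L=OYOG
After move 3 (F): F=WGWG U=WBGY R=OROR D=BWYG L=OROR
After move 4 (R): R=OORR U=WGGG F=WWWG D=BYYY B=YBBB
After move 5 (R): R=RORO U=WWGG F=WYWY D=BBYY B=GBGB
After move 6 (U'): U=WGWG F=ORWY R=WYRO B=ROGB L=GBOR
After move 7 (F): F=WOYR U=WGRB R=WYGO D=RWYY L=GBOB
Query 1: B[3] = B
Query 2: D[1] = W
Query 3: R[1] = Y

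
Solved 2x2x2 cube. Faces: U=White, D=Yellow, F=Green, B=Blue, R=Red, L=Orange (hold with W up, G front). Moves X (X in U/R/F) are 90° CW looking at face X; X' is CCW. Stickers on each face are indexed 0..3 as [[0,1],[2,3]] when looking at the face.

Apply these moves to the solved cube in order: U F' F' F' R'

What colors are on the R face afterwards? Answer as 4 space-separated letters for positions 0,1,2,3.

After move 1 (U): U=WWWW F=RRGG R=BBRR B=OOBB L=GGOO
After move 2 (F'): F=RGRG U=WWBR R=YBYR D=GOYY L=GWOW
After move 3 (F'): F=GGRR U=WWYY R=OBGR D=WWYY L=GROB
After move 4 (F'): F=GRGR U=WWOG R=WBWR D=RBYY L=GYOY
After move 5 (R'): R=BRWW U=WBOO F=GWGG D=RRYR B=YOBB
Query: R face = BRWW

Answer: B R W W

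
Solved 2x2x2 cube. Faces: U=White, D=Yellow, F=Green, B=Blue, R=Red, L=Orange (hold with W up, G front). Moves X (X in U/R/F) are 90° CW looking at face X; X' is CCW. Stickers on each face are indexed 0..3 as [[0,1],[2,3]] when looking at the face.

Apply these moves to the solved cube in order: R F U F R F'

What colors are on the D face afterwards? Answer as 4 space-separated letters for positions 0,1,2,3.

Answer: R R Y O

Derivation:
After move 1 (R): R=RRRR U=WGWG F=GYGY D=YBYB B=WBWB
After move 2 (F): F=GGYY U=WGOO R=WRGR D=RRYB L=OYOB
After move 3 (U): U=OWOG F=WRYY R=WBGR B=OYWB L=GGOB
After move 4 (F): F=YWYR U=OWBG R=OBGR D=GWYB L=GROR
After move 5 (R): R=GORB U=OWBR F=YWYB D=GWYO B=GYWB
After move 6 (F'): F=WBYY U=OWGR R=WOGB D=RRYO L=GROB
Query: D face = RRYO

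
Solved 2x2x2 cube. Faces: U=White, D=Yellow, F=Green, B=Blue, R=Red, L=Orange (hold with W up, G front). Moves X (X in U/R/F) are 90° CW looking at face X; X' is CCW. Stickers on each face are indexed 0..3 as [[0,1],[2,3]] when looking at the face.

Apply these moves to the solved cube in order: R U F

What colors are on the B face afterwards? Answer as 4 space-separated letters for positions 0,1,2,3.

Answer: O O W B

Derivation:
After move 1 (R): R=RRRR U=WGWG F=GYGY D=YBYB B=WBWB
After move 2 (U): U=WWGG F=RRGY R=WBRR B=OOWB L=GYOO
After move 3 (F): F=GRYR U=WWOY R=GBGR D=RWYB L=GYOB
Query: B face = OOWB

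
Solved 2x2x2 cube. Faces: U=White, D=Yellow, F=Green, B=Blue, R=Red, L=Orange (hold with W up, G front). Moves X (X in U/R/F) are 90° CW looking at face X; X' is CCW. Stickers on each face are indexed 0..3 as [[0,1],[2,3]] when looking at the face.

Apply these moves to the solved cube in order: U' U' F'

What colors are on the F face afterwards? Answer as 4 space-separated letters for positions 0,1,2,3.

Answer: B G B G

Derivation:
After move 1 (U'): U=WWWW F=OOGG R=GGRR B=RRBB L=BBOO
After move 2 (U'): U=WWWW F=BBGG R=OORR B=GGBB L=RROO
After move 3 (F'): F=BGBG U=WWOR R=YOYR D=ROYY L=RWOW
Query: F face = BGBG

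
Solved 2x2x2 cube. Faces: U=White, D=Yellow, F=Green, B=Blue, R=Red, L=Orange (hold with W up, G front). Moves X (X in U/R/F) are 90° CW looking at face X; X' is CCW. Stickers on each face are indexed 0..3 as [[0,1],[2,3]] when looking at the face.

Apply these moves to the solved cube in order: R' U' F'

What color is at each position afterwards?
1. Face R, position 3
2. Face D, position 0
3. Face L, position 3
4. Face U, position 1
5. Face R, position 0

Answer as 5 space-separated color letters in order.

Answer: R B W B G

Derivation:
After move 1 (R'): R=RRRR U=WBWB F=GWGW D=YGYG B=YBYB
After move 2 (U'): U=BBWW F=OOGW R=GWRR B=RRYB L=YBOO
After move 3 (F'): F=OWOG U=BBGR R=GWYR D=BOYG L=YWOW
Query 1: R[3] = R
Query 2: D[0] = B
Query 3: L[3] = W
Query 4: U[1] = B
Query 5: R[0] = G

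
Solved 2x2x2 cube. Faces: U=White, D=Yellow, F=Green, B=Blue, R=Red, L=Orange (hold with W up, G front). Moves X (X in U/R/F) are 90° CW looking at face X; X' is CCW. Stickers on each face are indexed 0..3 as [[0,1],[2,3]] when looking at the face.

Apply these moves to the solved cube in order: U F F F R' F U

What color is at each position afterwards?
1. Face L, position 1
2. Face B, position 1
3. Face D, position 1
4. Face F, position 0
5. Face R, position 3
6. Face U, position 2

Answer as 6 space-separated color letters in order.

Answer: R G B B Y W

Derivation:
After move 1 (U): U=WWWW F=RRGG R=BBRR B=OOBB L=GGOO
After move 2 (F): F=GRGR U=WWOG R=WBWR D=RBYY L=GYOY
After move 3 (F): F=GGRR U=WWYY R=OBGR D=WWYY L=GROB
After move 4 (F): F=RGRG U=WWBR R=YBYR D=GOYY L=GWOW
After move 5 (R'): R=BRYY U=WBBO F=RWRR D=GGYG B=YOOB
After move 6 (F): F=RRRW U=WBWW R=BROY D=YBYG L=GGOG
After move 7 (U): U=WWWB F=BRRW R=YOOY B=GGOB L=RROG
Query 1: L[1] = R
Query 2: B[1] = G
Query 3: D[1] = B
Query 4: F[0] = B
Query 5: R[3] = Y
Query 6: U[2] = W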